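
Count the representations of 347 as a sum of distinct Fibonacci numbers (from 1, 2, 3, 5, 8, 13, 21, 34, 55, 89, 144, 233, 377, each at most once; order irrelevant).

Each representation comes from the Zeckendorf form by replacing some F_k with F_{k−1} + F_{k−2} where possible.
347 = 233+89+21+3+1 = 233+89+13+8+3+1 = 233+55+34+21+3+1 = 233+55+34+13+8+3+1 = 144+89+55+34+21+3+1 = … (1 more), for 6 in all.

6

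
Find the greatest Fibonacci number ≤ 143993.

121393

121393 ≤ 143993 < 196418, so the largest Fibonacci number not exceeding 143993 is 121393.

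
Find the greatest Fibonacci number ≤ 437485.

317811

317811 ≤ 437485 < 514229, so the largest Fibonacci number not exceeding 437485 is 317811.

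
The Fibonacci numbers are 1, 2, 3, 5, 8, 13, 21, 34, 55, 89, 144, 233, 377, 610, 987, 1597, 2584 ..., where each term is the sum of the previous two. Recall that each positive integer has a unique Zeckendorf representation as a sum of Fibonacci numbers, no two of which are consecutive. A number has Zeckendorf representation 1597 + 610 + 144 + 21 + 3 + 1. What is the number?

2376

1597 + 610 + 144 + 21 + 3 + 1 = 2376.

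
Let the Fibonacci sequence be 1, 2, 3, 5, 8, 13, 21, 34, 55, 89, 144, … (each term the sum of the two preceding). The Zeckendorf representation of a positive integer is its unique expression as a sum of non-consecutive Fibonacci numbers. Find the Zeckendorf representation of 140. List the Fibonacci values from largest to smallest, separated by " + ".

89 + 34 + 13 + 3 + 1

Repeatedly subtract the largest Fibonacci number that fits:
140: greatest Fibonacci not exceeding it is 89, leaving 51
51: greatest Fibonacci not exceeding it is 34, leaving 17
17: greatest Fibonacci not exceeding it is 13, leaving 4
4: greatest Fibonacci not exceeding it is 3, leaving 1
1: greatest Fibonacci not exceeding it is 1, leaving 0
So 140 = 89 + 34 + 13 + 3 + 1, with no two terms consecutive in the sequence.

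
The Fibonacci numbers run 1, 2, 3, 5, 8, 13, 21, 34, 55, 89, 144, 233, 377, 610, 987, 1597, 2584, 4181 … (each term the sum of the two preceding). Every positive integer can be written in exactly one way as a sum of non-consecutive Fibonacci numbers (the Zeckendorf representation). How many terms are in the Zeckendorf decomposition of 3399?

6

3399 − 2584 = 815
815 − 610 = 205
205 − 144 = 61
61 − 55 = 6
6 − 5 = 1
1 − 1 = 0
3399 = 2584 + 610 + 144 + 55 + 5 + 1, which has 6 terms.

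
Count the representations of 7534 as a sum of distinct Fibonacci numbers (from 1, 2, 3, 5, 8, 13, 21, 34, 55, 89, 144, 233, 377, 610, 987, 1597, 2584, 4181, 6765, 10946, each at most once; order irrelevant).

7534 = 6765+610+144+13+2 = 6765+610+144+8+5+2 = 6765+610+89+55+13+2 = 6765+377+233+144+13+2 = … (32 more), for 36 in all.

36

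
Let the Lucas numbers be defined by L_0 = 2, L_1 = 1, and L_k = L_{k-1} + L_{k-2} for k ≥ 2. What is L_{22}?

39603

Iterating the recurrence up to L_{18} = 5778 and L_{17} = 3571:
L_{19} = L_{18} + L_{17} = 5778 + 3571 = 9349
L_{20} = L_{19} + L_{18} = 9349 + 5778 = 15127
L_{21} = L_{20} + L_{19} = 15127 + 9349 = 24476
L_{22} = L_{21} + L_{20} = 24476 + 15127 = 39603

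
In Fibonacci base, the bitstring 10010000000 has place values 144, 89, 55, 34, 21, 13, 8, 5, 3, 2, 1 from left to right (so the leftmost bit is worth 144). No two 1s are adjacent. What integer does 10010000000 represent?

178

Summing the place values of the 1 bits: 144 + 34 = 178.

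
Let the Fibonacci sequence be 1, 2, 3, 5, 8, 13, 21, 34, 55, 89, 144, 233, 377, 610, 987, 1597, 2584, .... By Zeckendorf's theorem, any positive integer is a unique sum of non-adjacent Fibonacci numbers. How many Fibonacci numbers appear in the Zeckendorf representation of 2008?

3

subtract 1597 from 2008: 411 remains
subtract 377 from 411: 34 remains
subtract 34 from 34: 0 remains
2008 = 1597 + 377 + 34, which has 3 terms.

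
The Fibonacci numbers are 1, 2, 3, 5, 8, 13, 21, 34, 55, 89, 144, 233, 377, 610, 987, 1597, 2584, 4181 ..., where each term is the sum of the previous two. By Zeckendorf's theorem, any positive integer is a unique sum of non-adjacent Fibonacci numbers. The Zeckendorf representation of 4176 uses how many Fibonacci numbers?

7

largest Fibonacci ≤ 4176 is 2584; 4176 − 2584 = 1592
largest Fibonacci ≤ 1592 is 987; 1592 − 987 = 605
largest Fibonacci ≤ 605 is 377; 605 − 377 = 228
largest Fibonacci ≤ 228 is 144; 228 − 144 = 84
largest Fibonacci ≤ 84 is 55; 84 − 55 = 29
largest Fibonacci ≤ 29 is 21; 29 − 21 = 8
largest Fibonacci ≤ 8 is 8; 8 − 8 = 0
4176 = 2584 + 987 + 377 + 144 + 55 + 21 + 8, which has 7 terms.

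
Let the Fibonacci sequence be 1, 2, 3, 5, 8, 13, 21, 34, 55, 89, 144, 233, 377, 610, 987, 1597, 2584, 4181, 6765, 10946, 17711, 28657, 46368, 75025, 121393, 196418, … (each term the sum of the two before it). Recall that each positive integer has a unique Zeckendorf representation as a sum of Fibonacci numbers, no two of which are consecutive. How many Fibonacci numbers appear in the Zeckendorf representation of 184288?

8

184288: greatest Fibonacci not exceeding it is 121393, leaving 62895
62895: greatest Fibonacci not exceeding it is 46368, leaving 16527
16527: greatest Fibonacci not exceeding it is 10946, leaving 5581
5581: greatest Fibonacci not exceeding it is 4181, leaving 1400
1400: greatest Fibonacci not exceeding it is 987, leaving 413
413: greatest Fibonacci not exceeding it is 377, leaving 36
36: greatest Fibonacci not exceeding it is 34, leaving 2
2: greatest Fibonacci not exceeding it is 2, leaving 0
184288 = 121393 + 46368 + 10946 + 4181 + 987 + 377 + 34 + 2, which has 8 terms.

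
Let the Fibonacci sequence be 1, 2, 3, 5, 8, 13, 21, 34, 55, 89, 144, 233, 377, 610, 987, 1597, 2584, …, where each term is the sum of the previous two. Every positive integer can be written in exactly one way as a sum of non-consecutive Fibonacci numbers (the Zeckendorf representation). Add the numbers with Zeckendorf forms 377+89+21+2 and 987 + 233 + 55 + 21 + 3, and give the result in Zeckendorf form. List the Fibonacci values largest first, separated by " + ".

The two numbers are 489 and 1299, so their sum is 1788.
1597 ≤ 1788 < 2584, so take 1597; remainder 191
144 ≤ 191 < 233, so take 144; remainder 47
34 ≤ 47 < 55, so take 34; remainder 13
13 ≤ 13 < 21, so take 13; remainder 0

1597 + 144 + 34 + 13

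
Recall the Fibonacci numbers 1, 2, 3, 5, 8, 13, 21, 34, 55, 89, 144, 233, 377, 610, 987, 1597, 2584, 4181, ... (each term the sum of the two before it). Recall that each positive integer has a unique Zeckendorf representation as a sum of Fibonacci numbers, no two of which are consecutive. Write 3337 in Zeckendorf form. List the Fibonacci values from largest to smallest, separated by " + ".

3337 − 2584 = 753
753 − 610 = 143
143 − 89 = 54
54 − 34 = 20
20 − 13 = 7
7 − 5 = 2
2 − 2 = 0
So 3337 = 2584 + 610 + 89 + 34 + 13 + 5 + 2, with no two terms consecutive in the sequence.

2584 + 610 + 89 + 34 + 13 + 5 + 2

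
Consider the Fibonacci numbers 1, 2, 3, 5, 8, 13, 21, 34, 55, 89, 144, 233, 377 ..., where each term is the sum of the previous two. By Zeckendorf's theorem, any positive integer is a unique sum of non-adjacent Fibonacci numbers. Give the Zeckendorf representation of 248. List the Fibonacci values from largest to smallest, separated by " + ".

take 233 (≤ 248); 248 − 233 = 15
take 13 (≤ 15); 15 − 13 = 2
take 2 (≤ 2); 2 − 2 = 0
So 248 = 233 + 13 + 2, with no two terms consecutive in the sequence.

233 + 13 + 2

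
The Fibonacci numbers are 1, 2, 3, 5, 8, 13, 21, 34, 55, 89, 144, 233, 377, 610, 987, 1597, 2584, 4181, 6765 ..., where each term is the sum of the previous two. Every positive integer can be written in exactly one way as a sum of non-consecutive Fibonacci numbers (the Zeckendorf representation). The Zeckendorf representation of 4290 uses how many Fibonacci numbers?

4181 ≤ 4290 < 6765, so take 4181; remainder 109
89 ≤ 109 < 144, so take 89; remainder 20
13 ≤ 20 < 21, so take 13; remainder 7
5 ≤ 7 < 8, so take 5; remainder 2
2 ≤ 2 < 3, so take 2; remainder 0
4290 = 4181 + 89 + 13 + 5 + 2, which has 5 terms.

5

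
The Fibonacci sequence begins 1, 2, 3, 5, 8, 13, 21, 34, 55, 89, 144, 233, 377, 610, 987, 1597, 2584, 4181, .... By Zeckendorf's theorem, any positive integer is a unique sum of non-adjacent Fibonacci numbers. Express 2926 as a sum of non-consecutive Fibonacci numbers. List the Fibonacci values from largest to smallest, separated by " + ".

2584 ≤ 2926 < 4181, so take 2584; remainder 342
233 ≤ 342 < 377, so take 233; remainder 109
89 ≤ 109 < 144, so take 89; remainder 20
13 ≤ 20 < 21, so take 13; remainder 7
5 ≤ 7 < 8, so take 5; remainder 2
2 ≤ 2 < 3, so take 2; remainder 0
So 2926 = 2584 + 233 + 89 + 13 + 5 + 2, with no two terms consecutive in the sequence.

2584 + 233 + 89 + 13 + 5 + 2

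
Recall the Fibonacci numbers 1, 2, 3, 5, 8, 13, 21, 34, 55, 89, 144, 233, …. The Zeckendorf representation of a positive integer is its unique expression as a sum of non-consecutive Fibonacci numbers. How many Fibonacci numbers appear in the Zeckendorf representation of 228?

228 − 144 = 84
84 − 55 = 29
29 − 21 = 8
8 − 8 = 0
228 = 144 + 55 + 21 + 8, which has 4 terms.

4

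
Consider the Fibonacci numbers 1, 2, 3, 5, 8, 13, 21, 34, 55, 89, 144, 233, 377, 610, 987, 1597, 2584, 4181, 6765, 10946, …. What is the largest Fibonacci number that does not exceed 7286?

6765 ≤ 7286 < 10946, so the largest Fibonacci number not exceeding 7286 is 6765.

6765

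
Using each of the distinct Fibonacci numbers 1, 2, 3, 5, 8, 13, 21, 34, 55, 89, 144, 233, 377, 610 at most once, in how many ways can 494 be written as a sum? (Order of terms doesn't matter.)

494 = 377+89+21+5+2 = 377+89+13+8+5+2 = 377+55+34+21+5+2 = 233+144+89+21+5+2 = 377+55+34+13+8+5+2 = … (3 more), for 8 in all.

8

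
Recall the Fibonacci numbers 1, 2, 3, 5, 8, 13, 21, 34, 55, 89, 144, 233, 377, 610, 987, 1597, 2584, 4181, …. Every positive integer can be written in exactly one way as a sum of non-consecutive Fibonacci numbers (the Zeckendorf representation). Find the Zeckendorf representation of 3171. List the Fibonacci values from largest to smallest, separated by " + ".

2584 + 377 + 144 + 55 + 8 + 3

largest Fibonacci ≤ 3171 is 2584; 3171 − 2584 = 587
largest Fibonacci ≤ 587 is 377; 587 − 377 = 210
largest Fibonacci ≤ 210 is 144; 210 − 144 = 66
largest Fibonacci ≤ 66 is 55; 66 − 55 = 11
largest Fibonacci ≤ 11 is 8; 11 − 8 = 3
largest Fibonacci ≤ 3 is 3; 3 − 3 = 0
So 3171 = 2584 + 377 + 144 + 55 + 8 + 3, with no two terms consecutive in the sequence.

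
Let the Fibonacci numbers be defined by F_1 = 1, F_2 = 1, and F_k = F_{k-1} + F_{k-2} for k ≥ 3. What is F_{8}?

Iterating the recurrence up to F_{2} = 1 and F_{1} = 1:
F_{3} = F_{2} + F_{1} = 1 + 1 = 2
F_{4} = F_{3} + F_{2} = 2 + 1 = 3
F_{5} = F_{4} + F_{3} = 3 + 2 = 5
F_{6} = F_{5} + F_{4} = 5 + 3 = 8
F_{7} = F_{6} + F_{5} = 8 + 5 = 13
F_{8} = F_{7} + F_{6} = 13 + 8 = 21

21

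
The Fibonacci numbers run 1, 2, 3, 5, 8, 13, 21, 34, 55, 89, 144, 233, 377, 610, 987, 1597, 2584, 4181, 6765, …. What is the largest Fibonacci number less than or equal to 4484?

4181 ≤ 4484 < 6765, so the largest Fibonacci number not exceeding 4484 is 4181.

4181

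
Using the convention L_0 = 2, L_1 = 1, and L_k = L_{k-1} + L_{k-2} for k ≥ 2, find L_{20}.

15127

Iterating the recurrence up to L_{16} = 2207 and L_{15} = 1364:
L_{17} = L_{16} + L_{15} = 2207 + 1364 = 3571
L_{18} = L_{17} + L_{16} = 3571 + 2207 = 5778
L_{19} = L_{18} + L_{17} = 5778 + 3571 = 9349
L_{20} = L_{19} + L_{18} = 9349 + 5778 = 15127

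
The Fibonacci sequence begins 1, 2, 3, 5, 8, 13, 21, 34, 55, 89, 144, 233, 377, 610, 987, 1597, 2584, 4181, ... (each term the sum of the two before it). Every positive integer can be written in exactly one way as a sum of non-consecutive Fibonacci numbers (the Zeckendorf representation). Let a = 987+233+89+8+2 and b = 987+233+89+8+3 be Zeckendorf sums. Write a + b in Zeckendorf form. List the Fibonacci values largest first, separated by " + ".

The two numbers are 1319 and 1320, so their sum is 2639.
2584 ≤ 2639 < 4181, so take 2584; remainder 55
55 ≤ 55 < 89, so take 55; remainder 0

2584 + 55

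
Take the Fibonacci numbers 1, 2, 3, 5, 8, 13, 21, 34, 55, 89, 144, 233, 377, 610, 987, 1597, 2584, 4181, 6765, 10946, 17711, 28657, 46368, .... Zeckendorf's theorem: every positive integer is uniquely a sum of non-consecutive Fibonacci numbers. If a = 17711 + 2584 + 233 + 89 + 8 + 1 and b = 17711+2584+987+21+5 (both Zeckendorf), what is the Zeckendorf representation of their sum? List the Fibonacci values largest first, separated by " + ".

The two numbers are 20626 and 21308, so their sum is 41934.
largest Fibonacci ≤ 41934 is 28657; 41934 − 28657 = 13277
largest Fibonacci ≤ 13277 is 10946; 13277 − 10946 = 2331
largest Fibonacci ≤ 2331 is 1597; 2331 − 1597 = 734
largest Fibonacci ≤ 734 is 610; 734 − 610 = 124
largest Fibonacci ≤ 124 is 89; 124 − 89 = 35
largest Fibonacci ≤ 35 is 34; 35 − 34 = 1
largest Fibonacci ≤ 1 is 1; 1 − 1 = 0

28657 + 10946 + 1597 + 610 + 89 + 34 + 1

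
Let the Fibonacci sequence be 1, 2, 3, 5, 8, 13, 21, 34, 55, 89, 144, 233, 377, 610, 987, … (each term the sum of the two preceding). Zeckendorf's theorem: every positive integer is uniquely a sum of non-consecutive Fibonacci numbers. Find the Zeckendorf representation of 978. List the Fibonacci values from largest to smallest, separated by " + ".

610 + 233 + 89 + 34 + 8 + 3 + 1

subtract 610 from 978: 368 remains
subtract 233 from 368: 135 remains
subtract 89 from 135: 46 remains
subtract 34 from 46: 12 remains
subtract 8 from 12: 4 remains
subtract 3 from 4: 1 remains
subtract 1 from 1: 0 remains
So 978 = 610 + 233 + 89 + 34 + 8 + 3 + 1, with no two terms consecutive in the sequence.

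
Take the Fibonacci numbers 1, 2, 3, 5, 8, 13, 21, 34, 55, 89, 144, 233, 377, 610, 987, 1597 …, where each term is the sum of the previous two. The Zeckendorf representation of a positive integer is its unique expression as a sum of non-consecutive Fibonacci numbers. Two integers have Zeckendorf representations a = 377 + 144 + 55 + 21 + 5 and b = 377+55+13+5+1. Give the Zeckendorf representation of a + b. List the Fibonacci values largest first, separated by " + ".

987 + 55 + 8 + 3

The two numbers are 602 and 451, so their sum is 1053.
1053 − 987 = 66
66 − 55 = 11
11 − 8 = 3
3 − 3 = 0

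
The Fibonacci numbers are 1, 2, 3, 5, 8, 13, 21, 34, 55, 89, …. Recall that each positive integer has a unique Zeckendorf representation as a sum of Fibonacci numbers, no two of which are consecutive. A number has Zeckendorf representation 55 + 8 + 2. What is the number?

65

55 + 8 + 2 = 65.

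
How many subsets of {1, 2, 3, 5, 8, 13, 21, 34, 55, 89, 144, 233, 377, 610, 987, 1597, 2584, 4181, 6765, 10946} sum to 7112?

24

Each representation comes from the Zeckendorf form by replacing some F_k with F_{k−1} + F_{k−2} where possible.
7112 = 6765+233+89+21+3+1 = 6765+233+89+13+8+3+1 = 6765+233+55+34+21+3+1 = 4181+2584+233+89+21+3+1 = 6765+233+55+34+13+8+3+1 = … (19 more), for 24 in all.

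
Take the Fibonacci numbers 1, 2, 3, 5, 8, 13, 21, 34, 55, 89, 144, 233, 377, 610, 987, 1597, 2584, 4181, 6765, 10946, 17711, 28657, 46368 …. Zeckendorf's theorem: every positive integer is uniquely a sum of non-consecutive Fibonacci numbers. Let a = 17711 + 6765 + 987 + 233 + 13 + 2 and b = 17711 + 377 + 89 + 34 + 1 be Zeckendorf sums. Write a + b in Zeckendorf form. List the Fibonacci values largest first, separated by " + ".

28657 + 10946 + 4181 + 89 + 34 + 13 + 3

The two numbers are 25711 and 18212, so their sum is 43923.
largest Fibonacci ≤ 43923 is 28657; 43923 − 28657 = 15266
largest Fibonacci ≤ 15266 is 10946; 15266 − 10946 = 4320
largest Fibonacci ≤ 4320 is 4181; 4320 − 4181 = 139
largest Fibonacci ≤ 139 is 89; 139 − 89 = 50
largest Fibonacci ≤ 50 is 34; 50 − 34 = 16
largest Fibonacci ≤ 16 is 13; 16 − 13 = 3
largest Fibonacci ≤ 3 is 3; 3 − 3 = 0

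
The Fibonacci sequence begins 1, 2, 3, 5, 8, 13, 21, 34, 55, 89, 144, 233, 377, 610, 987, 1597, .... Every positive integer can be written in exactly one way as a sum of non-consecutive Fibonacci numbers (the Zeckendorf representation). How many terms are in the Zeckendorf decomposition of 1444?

take 987 (≤ 1444); 1444 − 987 = 457
take 377 (≤ 457); 457 − 377 = 80
take 55 (≤ 80); 80 − 55 = 25
take 21 (≤ 25); 25 − 21 = 4
take 3 (≤ 4); 4 − 3 = 1
take 1 (≤ 1); 1 − 1 = 0
1444 = 987 + 377 + 55 + 21 + 3 + 1, which has 6 terms.

6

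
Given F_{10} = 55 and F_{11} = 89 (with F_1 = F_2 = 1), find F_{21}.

10946

By F_{2k+1} = F_k² + F_{k+1}²: F_{21} = 55² + 89² = 3025 + 7921 = 10946.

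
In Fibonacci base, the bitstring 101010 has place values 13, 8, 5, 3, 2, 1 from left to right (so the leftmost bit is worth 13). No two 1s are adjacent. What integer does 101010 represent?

20

Summing the place values of the 1 bits: 13 + 5 + 2 = 20.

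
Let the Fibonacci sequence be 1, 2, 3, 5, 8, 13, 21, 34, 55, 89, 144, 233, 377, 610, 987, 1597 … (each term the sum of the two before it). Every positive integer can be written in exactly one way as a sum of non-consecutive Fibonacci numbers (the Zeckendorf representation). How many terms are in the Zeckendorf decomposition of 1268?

5

987 ≤ 1268 < 1597, so take 987; remainder 281
233 ≤ 281 < 377, so take 233; remainder 48
34 ≤ 48 < 55, so take 34; remainder 14
13 ≤ 14 < 21, so take 13; remainder 1
1 ≤ 1 < 2, so take 1; remainder 0
1268 = 987 + 233 + 34 + 13 + 1, which has 5 terms.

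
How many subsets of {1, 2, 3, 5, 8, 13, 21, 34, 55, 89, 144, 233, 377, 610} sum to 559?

559 = 377+144+34+3+1 = 377+144+21+13+3+1 = 377+89+55+34+3+1 = 377+144+21+8+5+3+1 = 377+89+55+21+13+3+1 = … (4 more), for 9 in all.

9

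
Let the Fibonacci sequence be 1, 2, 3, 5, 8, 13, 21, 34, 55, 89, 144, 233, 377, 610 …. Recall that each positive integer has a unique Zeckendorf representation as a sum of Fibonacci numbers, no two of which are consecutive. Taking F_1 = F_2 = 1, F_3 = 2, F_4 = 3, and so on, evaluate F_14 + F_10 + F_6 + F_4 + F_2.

444

F_14 + F_10 + F_6 + F_4 + F_2 = 377 + 55 + 8 + 3 + 1 = 444.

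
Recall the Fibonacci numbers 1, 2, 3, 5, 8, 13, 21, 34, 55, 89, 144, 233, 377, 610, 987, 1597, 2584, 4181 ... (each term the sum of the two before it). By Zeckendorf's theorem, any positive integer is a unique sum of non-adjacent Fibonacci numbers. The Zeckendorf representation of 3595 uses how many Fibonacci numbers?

Greedily peel off the largest Fibonacci term at each step:
take 2584 (≤ 3595); 3595 − 2584 = 1011
take 987 (≤ 1011); 1011 − 987 = 24
take 21 (≤ 24); 24 − 21 = 3
take 3 (≤ 3); 3 − 3 = 0
3595 = 2584 + 987 + 21 + 3, which has 4 terms.

4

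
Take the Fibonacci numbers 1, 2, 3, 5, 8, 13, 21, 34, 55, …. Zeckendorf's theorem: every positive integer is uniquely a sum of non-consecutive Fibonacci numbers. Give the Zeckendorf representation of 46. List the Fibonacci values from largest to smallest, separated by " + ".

34 + 8 + 3 + 1

subtract 34 from 46: 12 remains
subtract 8 from 12: 4 remains
subtract 3 from 4: 1 remains
subtract 1 from 1: 0 remains
So 46 = 34 + 8 + 3 + 1, with no two terms consecutive in the sequence.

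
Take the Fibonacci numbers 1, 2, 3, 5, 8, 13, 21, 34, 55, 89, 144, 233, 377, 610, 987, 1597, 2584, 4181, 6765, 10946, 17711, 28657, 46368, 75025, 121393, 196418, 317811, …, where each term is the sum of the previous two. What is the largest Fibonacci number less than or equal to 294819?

196418 ≤ 294819 < 317811, so the largest Fibonacci number not exceeding 294819 is 196418.

196418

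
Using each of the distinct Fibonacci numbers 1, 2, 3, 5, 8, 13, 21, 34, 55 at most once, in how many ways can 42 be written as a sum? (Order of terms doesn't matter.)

Each representation comes from the Zeckendorf form by replacing some F_k with F_{k−1} + F_{k−2} where possible.
42 = 34+8 = 34+5+3 = 21+13+8 = 34+5+2+1 = 21+13+5+3 = … (1 more), for 6 in all.

6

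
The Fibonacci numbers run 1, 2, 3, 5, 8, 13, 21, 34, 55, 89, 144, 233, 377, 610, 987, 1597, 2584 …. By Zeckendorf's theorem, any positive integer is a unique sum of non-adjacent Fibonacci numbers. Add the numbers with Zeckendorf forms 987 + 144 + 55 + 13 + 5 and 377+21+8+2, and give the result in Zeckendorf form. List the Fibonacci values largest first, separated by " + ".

1597 + 13 + 2

The two numbers are 1204 and 408, so their sum is 1612.
1612 − 1597 = 15
15 − 13 = 2
2 − 2 = 0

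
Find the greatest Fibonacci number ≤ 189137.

121393

121393 ≤ 189137 < 196418, so the largest Fibonacci number not exceeding 189137 is 121393.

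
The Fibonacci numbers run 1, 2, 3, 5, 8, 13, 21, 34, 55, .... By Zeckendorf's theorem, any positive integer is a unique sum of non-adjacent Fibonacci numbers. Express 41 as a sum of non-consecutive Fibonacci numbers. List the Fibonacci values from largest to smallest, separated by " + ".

largest Fibonacci ≤ 41 is 34; 41 − 34 = 7
largest Fibonacci ≤ 7 is 5; 7 − 5 = 2
largest Fibonacci ≤ 2 is 2; 2 − 2 = 0
So 41 = 34 + 5 + 2, with no two terms consecutive in the sequence.

34 + 5 + 2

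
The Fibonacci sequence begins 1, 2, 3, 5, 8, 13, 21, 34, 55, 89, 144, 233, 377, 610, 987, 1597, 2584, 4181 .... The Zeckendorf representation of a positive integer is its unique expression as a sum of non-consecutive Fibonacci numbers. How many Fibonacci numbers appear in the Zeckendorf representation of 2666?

2584 ≤ 2666 < 4181, so take 2584; remainder 82
55 ≤ 82 < 89, so take 55; remainder 27
21 ≤ 27 < 34, so take 21; remainder 6
5 ≤ 6 < 8, so take 5; remainder 1
1 ≤ 1 < 2, so take 1; remainder 0
2666 = 2584 + 55 + 21 + 5 + 1, which has 5 terms.

5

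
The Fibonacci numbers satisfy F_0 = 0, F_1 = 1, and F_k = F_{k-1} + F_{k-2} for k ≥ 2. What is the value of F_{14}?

Iterating the recurrence up to F_{9} = 34 and F_{8} = 21:
F_{10} = F_{9} + F_{8} = 34 + 21 = 55
F_{11} = F_{10} + F_{9} = 55 + 34 = 89
F_{12} = F_{11} + F_{10} = 89 + 55 = 144
F_{13} = F_{12} + F_{11} = 144 + 89 = 233
F_{14} = F_{13} + F_{12} = 233 + 144 = 377

377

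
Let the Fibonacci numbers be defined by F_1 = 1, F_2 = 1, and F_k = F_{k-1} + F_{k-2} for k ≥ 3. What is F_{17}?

Iterating the recurrence up to F_{12} = 144 and F_{11} = 89:
F_{13} = F_{12} + F_{11} = 144 + 89 = 233
F_{14} = F_{13} + F_{12} = 233 + 144 = 377
F_{15} = F_{14} + F_{13} = 377 + 233 = 610
F_{16} = F_{15} + F_{14} = 610 + 377 = 987
F_{17} = F_{16} + F_{15} = 987 + 610 = 1597

1597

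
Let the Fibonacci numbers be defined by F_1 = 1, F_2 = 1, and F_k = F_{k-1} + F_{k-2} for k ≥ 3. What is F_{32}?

Iterating the recurrence up to F_{26} = 121393 and F_{25} = 75025:
F_{27} = F_{26} + F_{25} = 121393 + 75025 = 196418
F_{28} = F_{27} + F_{26} = 196418 + 121393 = 317811
F_{29} = F_{28} + F_{27} = 317811 + 196418 = 514229
F_{30} = F_{29} + F_{28} = 514229 + 317811 = 832040
F_{31} = F_{30} + F_{29} = 832040 + 514229 = 1346269
F_{32} = F_{31} + F_{30} = 1346269 + 832040 = 2178309

2178309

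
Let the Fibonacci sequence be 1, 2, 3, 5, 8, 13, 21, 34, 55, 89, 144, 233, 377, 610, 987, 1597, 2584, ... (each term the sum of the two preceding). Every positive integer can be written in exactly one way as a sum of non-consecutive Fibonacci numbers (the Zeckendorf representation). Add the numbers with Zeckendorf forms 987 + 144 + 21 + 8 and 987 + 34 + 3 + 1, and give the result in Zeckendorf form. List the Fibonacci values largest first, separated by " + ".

1597 + 377 + 144 + 55 + 8 + 3 + 1

The two numbers are 1160 and 1025, so their sum is 2185.
1597 ≤ 2185 < 2584, so take 1597; remainder 588
377 ≤ 588 < 610, so take 377; remainder 211
144 ≤ 211 < 233, so take 144; remainder 67
55 ≤ 67 < 89, so take 55; remainder 12
8 ≤ 12 < 13, so take 8; remainder 4
3 ≤ 4 < 5, so take 3; remainder 1
1 ≤ 1 < 2, so take 1; remainder 0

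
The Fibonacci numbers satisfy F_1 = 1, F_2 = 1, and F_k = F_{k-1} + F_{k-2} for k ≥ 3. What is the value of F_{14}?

Iterating the recurrence up to F_{10} = 55 and F_{9} = 34:
F_{11} = F_{10} + F_{9} = 55 + 34 = 89
F_{12} = F_{11} + F_{10} = 89 + 55 = 144
F_{13} = F_{12} + F_{11} = 144 + 89 = 233
F_{14} = F_{13} + F_{12} = 233 + 144 = 377

377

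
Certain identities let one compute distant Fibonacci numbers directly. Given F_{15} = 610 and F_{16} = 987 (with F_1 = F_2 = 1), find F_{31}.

By F_{2k+1} = F_k² + F_{k+1}²: F_{31} = 610² + 987² = 372100 + 974169 = 1346269.

1346269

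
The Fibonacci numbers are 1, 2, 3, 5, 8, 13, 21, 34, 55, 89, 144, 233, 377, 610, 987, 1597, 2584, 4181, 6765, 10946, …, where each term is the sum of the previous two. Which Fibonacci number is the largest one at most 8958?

6765 ≤ 8958 < 10946, so the largest Fibonacci number not exceeding 8958 is 6765.

6765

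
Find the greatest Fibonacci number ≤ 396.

377 ≤ 396 < 610, so the largest Fibonacci number not exceeding 396 is 377.

377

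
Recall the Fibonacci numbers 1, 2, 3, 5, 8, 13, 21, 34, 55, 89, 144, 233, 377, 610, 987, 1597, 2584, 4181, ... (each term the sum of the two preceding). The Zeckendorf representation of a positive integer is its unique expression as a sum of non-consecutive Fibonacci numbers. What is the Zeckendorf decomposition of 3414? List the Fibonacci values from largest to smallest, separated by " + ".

2584 + 610 + 144 + 55 + 21

largest Fibonacci ≤ 3414 is 2584; 3414 − 2584 = 830
largest Fibonacci ≤ 830 is 610; 830 − 610 = 220
largest Fibonacci ≤ 220 is 144; 220 − 144 = 76
largest Fibonacci ≤ 76 is 55; 76 − 55 = 21
largest Fibonacci ≤ 21 is 21; 21 − 21 = 0
So 3414 = 2584 + 610 + 144 + 55 + 21, with no two terms consecutive in the sequence.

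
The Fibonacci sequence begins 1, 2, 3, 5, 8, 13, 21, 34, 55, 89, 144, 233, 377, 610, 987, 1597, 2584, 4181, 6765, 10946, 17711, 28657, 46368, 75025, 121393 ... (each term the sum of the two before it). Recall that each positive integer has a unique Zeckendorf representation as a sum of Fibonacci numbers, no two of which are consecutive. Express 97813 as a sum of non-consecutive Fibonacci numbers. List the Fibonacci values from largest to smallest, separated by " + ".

75025 + 17711 + 4181 + 610 + 233 + 34 + 13 + 5 + 1

take 75025 (≤ 97813); 97813 − 75025 = 22788
take 17711 (≤ 22788); 22788 − 17711 = 5077
take 4181 (≤ 5077); 5077 − 4181 = 896
take 610 (≤ 896); 896 − 610 = 286
take 233 (≤ 286); 286 − 233 = 53
take 34 (≤ 53); 53 − 34 = 19
take 13 (≤ 19); 19 − 13 = 6
take 5 (≤ 6); 6 − 5 = 1
take 1 (≤ 1); 1 − 1 = 0
So 97813 = 75025 + 17711 + 4181 + 610 + 233 + 34 + 13 + 5 + 1, with no two terms consecutive in the sequence.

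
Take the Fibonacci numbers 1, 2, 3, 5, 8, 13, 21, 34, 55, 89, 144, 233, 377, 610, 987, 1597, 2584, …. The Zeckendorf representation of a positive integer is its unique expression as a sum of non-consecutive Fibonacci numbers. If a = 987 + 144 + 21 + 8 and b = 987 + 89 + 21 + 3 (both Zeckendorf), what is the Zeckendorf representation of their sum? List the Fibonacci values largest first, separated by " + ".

The two numbers are 1160 and 1100, so their sum is 2260.
2260 − 1597 = 663
663 − 610 = 53
53 − 34 = 19
19 − 13 = 6
6 − 5 = 1
1 − 1 = 0

1597 + 610 + 34 + 13 + 5 + 1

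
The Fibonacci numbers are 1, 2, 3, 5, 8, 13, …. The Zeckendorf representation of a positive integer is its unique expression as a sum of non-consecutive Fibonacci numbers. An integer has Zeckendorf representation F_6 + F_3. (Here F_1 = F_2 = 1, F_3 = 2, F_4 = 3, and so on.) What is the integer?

10

F_6 + F_3 = 8 + 2 = 10.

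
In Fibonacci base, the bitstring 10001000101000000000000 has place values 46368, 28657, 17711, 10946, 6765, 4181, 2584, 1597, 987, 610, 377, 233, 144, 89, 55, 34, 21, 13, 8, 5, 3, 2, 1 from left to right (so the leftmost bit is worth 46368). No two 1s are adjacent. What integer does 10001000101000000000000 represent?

54497

Summing the place values of the 1 bits: 46368 + 6765 + 987 + 377 = 54497.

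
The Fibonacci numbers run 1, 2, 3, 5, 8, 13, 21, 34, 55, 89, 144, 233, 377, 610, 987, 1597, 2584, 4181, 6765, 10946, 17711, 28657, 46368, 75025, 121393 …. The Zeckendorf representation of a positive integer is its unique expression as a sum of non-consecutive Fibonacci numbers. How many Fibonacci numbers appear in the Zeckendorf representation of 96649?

9

Repeatedly subtract the largest Fibonacci number that fits:
take 75025 (≤ 96649); 96649 − 75025 = 21624
take 17711 (≤ 21624); 21624 − 17711 = 3913
take 2584 (≤ 3913); 3913 − 2584 = 1329
take 987 (≤ 1329); 1329 − 987 = 342
take 233 (≤ 342); 342 − 233 = 109
take 89 (≤ 109); 109 − 89 = 20
take 13 (≤ 20); 20 − 13 = 7
take 5 (≤ 7); 7 − 5 = 2
take 2 (≤ 2); 2 − 2 = 0
96649 = 75025 + 17711 + 2584 + 987 + 233 + 89 + 13 + 5 + 2, which has 9 terms.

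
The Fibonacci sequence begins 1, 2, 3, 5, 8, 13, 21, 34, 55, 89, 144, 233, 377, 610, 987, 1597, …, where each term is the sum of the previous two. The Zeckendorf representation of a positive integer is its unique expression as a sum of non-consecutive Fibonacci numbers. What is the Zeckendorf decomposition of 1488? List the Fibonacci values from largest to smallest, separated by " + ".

987 + 377 + 89 + 34 + 1

Greedily peel off the largest Fibonacci term at each step:
1488: greatest Fibonacci not exceeding it is 987, leaving 501
501: greatest Fibonacci not exceeding it is 377, leaving 124
124: greatest Fibonacci not exceeding it is 89, leaving 35
35: greatest Fibonacci not exceeding it is 34, leaving 1
1: greatest Fibonacci not exceeding it is 1, leaving 0
So 1488 = 987 + 377 + 89 + 34 + 1, with no two terms consecutive in the sequence.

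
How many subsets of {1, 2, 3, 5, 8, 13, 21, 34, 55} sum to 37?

37 = 34+3 = 34+2+1 = 21+13+3 = … (3 more), for 6 in all.

6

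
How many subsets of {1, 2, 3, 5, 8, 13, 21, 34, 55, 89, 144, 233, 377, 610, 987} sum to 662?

13

662 = 610+34+13+5 = 610+34+13+3+2 = 377+233+34+13+5 = 610+34+8+5+3+2 = … (9 more), for 13 in all.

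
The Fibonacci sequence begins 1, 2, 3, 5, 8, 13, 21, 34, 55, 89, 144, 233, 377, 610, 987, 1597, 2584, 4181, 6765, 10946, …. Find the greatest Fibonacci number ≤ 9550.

6765 ≤ 9550 < 10946, so the largest Fibonacci number not exceeding 9550 is 6765.

6765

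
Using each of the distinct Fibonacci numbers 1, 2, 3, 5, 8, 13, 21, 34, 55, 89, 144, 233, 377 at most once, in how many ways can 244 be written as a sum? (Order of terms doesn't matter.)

12

Starting from the Zeckendorf form and repeatedly splitting a term F_k into F_{k−1} + F_{k−2} (when neither is already used) reaches every representation.
244 = 233+8+3 = 233+8+2+1 = 144+89+8+3 = 233+5+3+2+1 = … (8 more), for 12 in all.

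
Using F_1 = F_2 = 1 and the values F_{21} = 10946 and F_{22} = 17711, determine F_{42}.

By the doubling identity F_{2k} = F_k(2F_{k+1} − F_k): F_{42} = 10946·(2·17711 − 10946) = 10946·24476 = 267914296.

267914296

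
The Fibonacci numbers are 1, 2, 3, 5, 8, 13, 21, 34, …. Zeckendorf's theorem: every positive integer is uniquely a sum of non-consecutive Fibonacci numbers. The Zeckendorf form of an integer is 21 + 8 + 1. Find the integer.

30

21 + 8 + 1 = 30.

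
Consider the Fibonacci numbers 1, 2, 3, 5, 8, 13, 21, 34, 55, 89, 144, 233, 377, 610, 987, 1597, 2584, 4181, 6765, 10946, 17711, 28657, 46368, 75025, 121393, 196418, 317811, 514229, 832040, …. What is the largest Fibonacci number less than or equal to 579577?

514229

514229 ≤ 579577 < 832040, so the largest Fibonacci number not exceeding 579577 is 514229.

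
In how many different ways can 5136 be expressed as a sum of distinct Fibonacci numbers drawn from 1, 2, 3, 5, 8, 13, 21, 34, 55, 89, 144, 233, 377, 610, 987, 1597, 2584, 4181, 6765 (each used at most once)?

27

Starting from the Zeckendorf form and repeatedly splitting a term F_k into F_{k−1} + F_{k−2} (when neither is already used) reaches every representation.
5136 = 4181+610+233+89+21+2 = 4181+610+233+89+13+8+2 = 4181+610+233+55+34+21+2 = 2584+1597+610+233+89+21+2 = 4181+610+233+89+13+5+3+2 = … (22 more), for 27 in all.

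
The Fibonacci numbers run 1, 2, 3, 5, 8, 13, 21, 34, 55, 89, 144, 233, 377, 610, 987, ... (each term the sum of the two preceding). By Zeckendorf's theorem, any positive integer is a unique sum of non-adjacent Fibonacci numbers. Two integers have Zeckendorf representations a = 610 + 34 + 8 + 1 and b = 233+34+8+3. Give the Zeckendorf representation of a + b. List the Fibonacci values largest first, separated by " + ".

610 + 233 + 55 + 21 + 8 + 3 + 1

The two numbers are 653 and 278, so their sum is 931.
subtract 610 from 931: 321 remains
subtract 233 from 321: 88 remains
subtract 55 from 88: 33 remains
subtract 21 from 33: 12 remains
subtract 8 from 12: 4 remains
subtract 3 from 4: 1 remains
subtract 1 from 1: 0 remains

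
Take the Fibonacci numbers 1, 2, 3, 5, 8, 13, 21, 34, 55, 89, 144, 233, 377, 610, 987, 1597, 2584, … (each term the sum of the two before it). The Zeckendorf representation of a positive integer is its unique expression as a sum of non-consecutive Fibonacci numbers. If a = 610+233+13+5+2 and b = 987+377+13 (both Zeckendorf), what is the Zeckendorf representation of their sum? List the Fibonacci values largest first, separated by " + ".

The two numbers are 863 and 1377, so their sum is 2240.
2240 − 1597 = 643
643 − 610 = 33
33 − 21 = 12
12 − 8 = 4
4 − 3 = 1
1 − 1 = 0

1597 + 610 + 21 + 8 + 3 + 1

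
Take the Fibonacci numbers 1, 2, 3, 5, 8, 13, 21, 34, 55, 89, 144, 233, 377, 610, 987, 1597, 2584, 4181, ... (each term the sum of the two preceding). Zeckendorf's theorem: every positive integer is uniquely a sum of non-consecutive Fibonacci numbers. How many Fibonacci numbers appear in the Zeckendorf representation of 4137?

7

Repeatedly subtract the largest Fibonacci number that fits:
largest Fibonacci ≤ 4137 is 2584; 4137 − 2584 = 1553
largest Fibonacci ≤ 1553 is 987; 1553 − 987 = 566
largest Fibonacci ≤ 566 is 377; 566 − 377 = 189
largest Fibonacci ≤ 189 is 144; 189 − 144 = 45
largest Fibonacci ≤ 45 is 34; 45 − 34 = 11
largest Fibonacci ≤ 11 is 8; 11 − 8 = 3
largest Fibonacci ≤ 3 is 3; 3 − 3 = 0
4137 = 2584 + 987 + 377 + 144 + 34 + 8 + 3, which has 7 terms.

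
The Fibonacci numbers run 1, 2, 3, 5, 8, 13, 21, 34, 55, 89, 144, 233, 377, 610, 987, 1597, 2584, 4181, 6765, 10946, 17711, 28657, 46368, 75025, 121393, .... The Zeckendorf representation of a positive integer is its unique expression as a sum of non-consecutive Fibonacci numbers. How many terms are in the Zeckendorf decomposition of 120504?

8

Repeatedly subtract the largest Fibonacci number that fits:
largest Fibonacci ≤ 120504 is 75025; 120504 − 75025 = 45479
largest Fibonacci ≤ 45479 is 28657; 45479 − 28657 = 16822
largest Fibonacci ≤ 16822 is 10946; 16822 − 10946 = 5876
largest Fibonacci ≤ 5876 is 4181; 5876 − 4181 = 1695
largest Fibonacci ≤ 1695 is 1597; 1695 − 1597 = 98
largest Fibonacci ≤ 98 is 89; 98 − 89 = 9
largest Fibonacci ≤ 9 is 8; 9 − 8 = 1
largest Fibonacci ≤ 1 is 1; 1 − 1 = 0
120504 = 75025 + 28657 + 10946 + 4181 + 1597 + 89 + 8 + 1, which has 8 terms.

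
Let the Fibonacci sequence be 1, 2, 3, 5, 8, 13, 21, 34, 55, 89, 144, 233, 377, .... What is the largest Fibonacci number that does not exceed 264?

233 ≤ 264 < 377, so the largest Fibonacci number not exceeding 264 is 233.

233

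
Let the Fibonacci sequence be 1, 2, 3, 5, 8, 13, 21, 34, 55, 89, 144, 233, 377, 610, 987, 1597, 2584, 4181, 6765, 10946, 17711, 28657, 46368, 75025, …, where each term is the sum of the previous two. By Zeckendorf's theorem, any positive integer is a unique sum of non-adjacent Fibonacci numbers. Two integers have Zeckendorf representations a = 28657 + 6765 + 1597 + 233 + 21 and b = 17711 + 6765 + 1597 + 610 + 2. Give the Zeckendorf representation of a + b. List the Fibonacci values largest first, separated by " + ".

46368 + 10946 + 4181 + 1597 + 610 + 233 + 21 + 2

The two numbers are 37273 and 26685, so their sum is 63958.
46368 ≤ 63958 < 75025, so take 46368; remainder 17590
10946 ≤ 17590 < 17711, so take 10946; remainder 6644
4181 ≤ 6644 < 6765, so take 4181; remainder 2463
1597 ≤ 2463 < 2584, so take 1597; remainder 866
610 ≤ 866 < 987, so take 610; remainder 256
233 ≤ 256 < 377, so take 233; remainder 23
21 ≤ 23 < 34, so take 21; remainder 2
2 ≤ 2 < 3, so take 2; remainder 0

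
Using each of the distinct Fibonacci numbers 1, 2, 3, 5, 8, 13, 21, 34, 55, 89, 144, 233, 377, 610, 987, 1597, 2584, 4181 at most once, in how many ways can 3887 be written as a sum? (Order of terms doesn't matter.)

18

3887 = 2584+987+233+55+21+5+2 = 2584+987+233+55+13+8+5+2 = 2584+987+144+89+55+21+5+2 = 2584+610+377+233+55+21+5+2 = 2584+987+233+34+21+13+8+5+2 = … (13 more), for 18 in all.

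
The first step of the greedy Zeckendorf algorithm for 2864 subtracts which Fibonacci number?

2584 ≤ 2864 < 4181, so the largest Fibonacci number not exceeding 2864 is 2584.

2584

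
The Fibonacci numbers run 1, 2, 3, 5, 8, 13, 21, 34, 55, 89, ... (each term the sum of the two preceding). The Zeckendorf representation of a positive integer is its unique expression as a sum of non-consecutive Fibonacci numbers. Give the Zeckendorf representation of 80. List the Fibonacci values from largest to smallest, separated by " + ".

Greedily peel off the largest Fibonacci term at each step:
largest Fibonacci ≤ 80 is 55; 80 − 55 = 25
largest Fibonacci ≤ 25 is 21; 25 − 21 = 4
largest Fibonacci ≤ 4 is 3; 4 − 3 = 1
largest Fibonacci ≤ 1 is 1; 1 − 1 = 0
So 80 = 55 + 21 + 3 + 1, with no two terms consecutive in the sequence.

55 + 21 + 3 + 1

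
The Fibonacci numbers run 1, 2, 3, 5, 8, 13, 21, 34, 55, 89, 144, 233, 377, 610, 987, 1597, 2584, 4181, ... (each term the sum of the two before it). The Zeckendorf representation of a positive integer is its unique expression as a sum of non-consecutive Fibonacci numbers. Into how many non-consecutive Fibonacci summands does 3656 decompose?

6

Greedy algorithm:
3656 − 2584 = 1072
1072 − 987 = 85
85 − 55 = 30
30 − 21 = 9
9 − 8 = 1
1 − 1 = 0
3656 = 2584 + 987 + 55 + 21 + 8 + 1, which has 6 terms.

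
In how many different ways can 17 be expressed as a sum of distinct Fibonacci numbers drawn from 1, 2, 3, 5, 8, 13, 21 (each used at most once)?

2

Each representation comes from the Zeckendorf form by replacing some F_k with F_{k−1} + F_{k−2} where possible.
17 = 13+3+1 = 8+5+3+1 — 2 representations.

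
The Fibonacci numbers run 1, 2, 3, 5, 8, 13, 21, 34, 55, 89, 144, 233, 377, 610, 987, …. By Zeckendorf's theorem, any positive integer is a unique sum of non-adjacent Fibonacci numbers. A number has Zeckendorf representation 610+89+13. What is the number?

712

610+89+13 = 712.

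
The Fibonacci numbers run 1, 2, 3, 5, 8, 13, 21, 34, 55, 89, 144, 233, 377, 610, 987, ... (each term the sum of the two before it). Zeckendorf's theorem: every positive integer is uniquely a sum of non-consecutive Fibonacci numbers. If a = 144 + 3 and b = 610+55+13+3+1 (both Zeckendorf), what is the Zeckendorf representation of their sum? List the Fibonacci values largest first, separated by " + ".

The two numbers are 147 and 682, so their sum is 829.
Greedily peel off the largest Fibonacci term at each step:
829: greatest Fibonacci not exceeding it is 610, leaving 219
219: greatest Fibonacci not exceeding it is 144, leaving 75
75: greatest Fibonacci not exceeding it is 55, leaving 20
20: greatest Fibonacci not exceeding it is 13, leaving 7
7: greatest Fibonacci not exceeding it is 5, leaving 2
2: greatest Fibonacci not exceeding it is 2, leaving 0

610 + 144 + 55 + 13 + 5 + 2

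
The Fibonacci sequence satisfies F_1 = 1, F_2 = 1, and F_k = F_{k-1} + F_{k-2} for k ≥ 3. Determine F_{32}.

2178309

Iterating the recurrence up to F_{28} = 317811 and F_{27} = 196418:
F_{29} = F_{28} + F_{27} = 317811 + 196418 = 514229
F_{30} = F_{29} + F_{28} = 514229 + 317811 = 832040
F_{31} = F_{30} + F_{29} = 832040 + 514229 = 1346269
F_{32} = F_{31} + F_{30} = 1346269 + 832040 = 2178309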